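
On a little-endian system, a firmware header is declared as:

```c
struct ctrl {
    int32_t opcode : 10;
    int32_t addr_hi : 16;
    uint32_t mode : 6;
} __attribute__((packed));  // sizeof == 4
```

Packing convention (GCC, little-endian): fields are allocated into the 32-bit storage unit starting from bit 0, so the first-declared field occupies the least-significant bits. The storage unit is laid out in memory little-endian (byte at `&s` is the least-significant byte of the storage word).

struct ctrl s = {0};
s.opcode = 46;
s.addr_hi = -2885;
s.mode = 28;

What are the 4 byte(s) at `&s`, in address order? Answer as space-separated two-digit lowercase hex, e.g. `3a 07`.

[0+:10] opcode=46 & 0x3ff = 0x2e; word=0x0000002e
[10+:16] addr_hi=-2885 & 0xffff = 0xf4bb; word=0x03d2ec2e
[26+:6] mode=28 & 0x3f = 0x1c; word=0x73d2ec2e
word = 0x73d2ec2e → little-endian bytes:
  [0]=0x2e  [1]=0xec  [2]=0xd2  [3]=0x73

2e ec d2 73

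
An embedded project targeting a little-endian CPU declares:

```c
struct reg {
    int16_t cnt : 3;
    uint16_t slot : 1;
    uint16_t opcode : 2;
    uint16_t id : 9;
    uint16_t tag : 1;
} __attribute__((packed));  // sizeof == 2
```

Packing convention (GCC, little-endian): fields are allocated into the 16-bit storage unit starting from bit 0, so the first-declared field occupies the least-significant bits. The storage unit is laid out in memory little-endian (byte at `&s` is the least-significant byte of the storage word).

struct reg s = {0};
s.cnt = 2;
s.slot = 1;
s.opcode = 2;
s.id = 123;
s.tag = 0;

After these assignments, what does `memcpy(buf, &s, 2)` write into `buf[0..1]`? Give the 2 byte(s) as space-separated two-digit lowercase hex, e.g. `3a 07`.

ea 1e

cnt:3 = 2 → 0x2 << 0 → word 0x0002
slot:1 = 1 → 0x1 << 3 → word 0x000a
opcode:2 = 2 → 0x2 << 4 → word 0x002a
id:9 = 123 → 0x7b << 6 → word 0x1eea
tag:1 = 0 → 0x0 << 15 → word 0x1eea
word = 0x1eea → little-endian bytes:
  [0]=0xea  [1]=0x1e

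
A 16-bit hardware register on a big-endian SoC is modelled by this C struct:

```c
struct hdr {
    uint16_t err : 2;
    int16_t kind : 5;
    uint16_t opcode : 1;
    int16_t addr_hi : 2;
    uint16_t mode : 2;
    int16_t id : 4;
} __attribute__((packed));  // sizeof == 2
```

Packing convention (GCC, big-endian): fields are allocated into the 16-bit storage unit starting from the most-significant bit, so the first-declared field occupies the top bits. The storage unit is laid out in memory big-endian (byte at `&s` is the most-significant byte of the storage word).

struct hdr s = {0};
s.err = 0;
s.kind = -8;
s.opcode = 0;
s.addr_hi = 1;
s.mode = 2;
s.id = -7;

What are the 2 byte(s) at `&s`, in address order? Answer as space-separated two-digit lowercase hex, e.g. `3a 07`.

err:2 = 0 → 0x0 << 14 → word 0x0000
kind:5 = -8 → 0x18 << 9 → word 0x3000
opcode:1 = 0 → 0x0 << 8 → word 0x3000
addr_hi:2 = 1 → 0x1 << 6 → word 0x3040
mode:2 = 2 → 0x2 << 4 → word 0x3060
id:4 = -7 → 0x9 << 0 → word 0x3069
word = 0x3069 → big-endian bytes:
  [0]=0x30  [1]=0x69

30 69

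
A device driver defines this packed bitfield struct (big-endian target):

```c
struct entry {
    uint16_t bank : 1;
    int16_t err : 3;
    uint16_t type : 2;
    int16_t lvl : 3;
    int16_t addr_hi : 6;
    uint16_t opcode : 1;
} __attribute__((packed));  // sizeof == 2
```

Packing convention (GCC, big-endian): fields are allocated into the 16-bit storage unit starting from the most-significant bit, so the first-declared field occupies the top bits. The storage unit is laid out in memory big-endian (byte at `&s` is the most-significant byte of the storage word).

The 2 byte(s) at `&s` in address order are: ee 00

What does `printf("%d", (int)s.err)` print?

[0]=0xee [1]=0x00 (big-endian) → word 0xee00
bank [15+:1] = (word>>15) & 0x1 = 1
err [12+:3] = (word>>12) & 0x7 = 6  ←
type [10+:2] = (word>>10) & 0x3 = 3
lvl [7+:3] = (word>>7) & 0x7 = 4
addr_hi [1+:6] = (word>>1) & 0x3f = 0
opcode [0+:1] = (word>>0) & 0x1 = 0
err signed 3b, MSB=1: 6 - 8 = -2

-2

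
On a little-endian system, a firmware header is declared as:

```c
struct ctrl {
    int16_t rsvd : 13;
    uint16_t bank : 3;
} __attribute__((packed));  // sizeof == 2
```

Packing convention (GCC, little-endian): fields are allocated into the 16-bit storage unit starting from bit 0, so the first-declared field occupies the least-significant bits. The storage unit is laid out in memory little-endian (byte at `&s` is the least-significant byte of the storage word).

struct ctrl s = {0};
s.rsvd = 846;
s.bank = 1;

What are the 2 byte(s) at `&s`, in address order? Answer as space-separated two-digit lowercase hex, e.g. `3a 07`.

rsvd (13b) val=846 bits=0x34e at bit 0: 0x034e
bank (3b) val=1 bits=0x1 at bit 13: 0x234e
word = 0x234e → little-endian bytes:
  [0]=0x4e  [1]=0x23

4e 23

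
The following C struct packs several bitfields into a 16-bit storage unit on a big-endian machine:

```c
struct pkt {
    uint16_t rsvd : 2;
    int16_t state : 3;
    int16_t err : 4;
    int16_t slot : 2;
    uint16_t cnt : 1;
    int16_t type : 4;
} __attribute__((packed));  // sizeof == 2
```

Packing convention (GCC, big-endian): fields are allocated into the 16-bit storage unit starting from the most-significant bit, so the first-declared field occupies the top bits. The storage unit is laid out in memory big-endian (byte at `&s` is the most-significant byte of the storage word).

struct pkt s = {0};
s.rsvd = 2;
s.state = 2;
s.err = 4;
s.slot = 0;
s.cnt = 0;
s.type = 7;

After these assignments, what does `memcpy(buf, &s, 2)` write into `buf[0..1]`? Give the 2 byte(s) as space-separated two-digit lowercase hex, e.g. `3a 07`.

92 07

[14+:2] rsvd=2 & 0x3 = 0x2; word=0x8000
[11+:3] state=2 & 0x7 = 0x2; word=0x9000
[7+:4] err=4 & 0xf = 0x4; word=0x9200
[5+:2] slot=0 & 0x3 = 0x0; word=0x9200
[4+:1] cnt=0 & 0x1 = 0x0; word=0x9200
[0+:4] type=7 & 0xf = 0x7; word=0x9207
word = 0x9207 → big-endian bytes:
  [0]=0x92  [1]=0x07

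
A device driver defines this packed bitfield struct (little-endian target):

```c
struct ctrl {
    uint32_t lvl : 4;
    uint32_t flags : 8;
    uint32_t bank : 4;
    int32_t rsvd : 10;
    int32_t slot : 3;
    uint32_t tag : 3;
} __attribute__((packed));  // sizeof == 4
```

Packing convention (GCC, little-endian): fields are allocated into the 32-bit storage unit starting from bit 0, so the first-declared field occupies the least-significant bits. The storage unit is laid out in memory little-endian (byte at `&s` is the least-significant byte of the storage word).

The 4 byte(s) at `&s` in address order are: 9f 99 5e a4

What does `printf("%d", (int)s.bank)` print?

[0]=0x9f [1]=0x99 [2]=0x5e [3]=0xa4 (little-endian) → word 0xa45e999f
lvl [0+:4] = (word>>0) & 0xf = 15
flags [4+:8] = (word>>4) & 0xff = 153
bank [12+:4] = (word>>12) & 0xf = 9  ←
rsvd [16+:10] = (word>>16) & 0x3ff = 94
slot [26+:3] = (word>>26) & 0x7 = 1
tag [29+:3] = (word>>29) & 0x7 = 5

9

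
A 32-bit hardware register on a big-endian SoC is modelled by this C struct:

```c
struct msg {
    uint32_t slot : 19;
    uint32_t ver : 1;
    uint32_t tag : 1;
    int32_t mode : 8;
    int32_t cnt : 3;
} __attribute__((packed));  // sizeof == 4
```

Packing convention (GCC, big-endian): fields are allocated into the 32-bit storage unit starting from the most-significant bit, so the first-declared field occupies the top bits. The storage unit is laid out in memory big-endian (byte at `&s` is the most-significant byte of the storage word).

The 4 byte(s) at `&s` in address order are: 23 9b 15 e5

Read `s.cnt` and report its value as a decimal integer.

[0]=0x23 [1]=0x9b [2]=0x15 [3]=0xe5 (big-endian) → word 0x239b15e5
slot:19 @ bit 13 → (0x239b15e5>>13)&0x7ffff = 0x11cd8
ver:1 @ bit 12 → (0x239b15e5>>12)&0x1 = 0x1
tag:1 @ bit 11 → (0x239b15e5>>11)&0x1 = 0x0
mode:8 @ bit 3 → (0x239b15e5>>3)&0xff = 0xbc
cnt:3 @ bit 0 → (0x239b15e5>>0)&0x7 = 0x5  ←
cnt signed 3b, MSB=1: 5 - 8 = -3

-3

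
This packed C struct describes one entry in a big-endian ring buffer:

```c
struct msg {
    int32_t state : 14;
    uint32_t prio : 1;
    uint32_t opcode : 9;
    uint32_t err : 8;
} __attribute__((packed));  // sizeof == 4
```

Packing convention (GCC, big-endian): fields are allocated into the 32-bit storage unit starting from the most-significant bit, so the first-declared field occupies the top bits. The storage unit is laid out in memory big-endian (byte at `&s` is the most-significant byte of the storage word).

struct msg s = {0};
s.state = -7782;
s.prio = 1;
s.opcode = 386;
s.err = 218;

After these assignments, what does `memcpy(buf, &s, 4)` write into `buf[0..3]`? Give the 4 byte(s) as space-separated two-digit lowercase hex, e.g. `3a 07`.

86 6b 82 da

state:14 = -7782 → 0x219a << 18 → word 0x86680000
prio:1 = 1 → 0x1 << 17 → word 0x866a0000
opcode:9 = 386 → 0x182 << 8 → word 0x866b8200
err:8 = 218 → 0xda << 0 → word 0x866b82da
word = 0x866b82da → big-endian bytes:
  [0]=0x86  [1]=0x6b  [2]=0x82  [3]=0xda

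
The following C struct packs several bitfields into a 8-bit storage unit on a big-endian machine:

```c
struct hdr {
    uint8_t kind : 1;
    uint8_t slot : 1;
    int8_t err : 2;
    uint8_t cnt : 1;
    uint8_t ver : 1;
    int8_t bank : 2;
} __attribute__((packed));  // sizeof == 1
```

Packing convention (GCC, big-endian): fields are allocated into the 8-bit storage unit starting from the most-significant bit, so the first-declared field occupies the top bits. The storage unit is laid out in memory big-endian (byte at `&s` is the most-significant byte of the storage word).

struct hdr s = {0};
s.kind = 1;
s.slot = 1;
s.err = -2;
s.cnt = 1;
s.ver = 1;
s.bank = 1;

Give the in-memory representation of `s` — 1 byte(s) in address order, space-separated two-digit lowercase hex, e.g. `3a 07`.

ed

kind (1b) val=1 bits=0x1 at bit 7: 0x80
slot (1b) val=1 bits=0x1 at bit 6: 0xc0
err (2b) val=-2 bits=0x2 at bit 4: 0xe0
cnt (1b) val=1 bits=0x1 at bit 3: 0xe8
ver (1b) val=1 bits=0x1 at bit 2: 0xec
bank (2b) val=1 bits=0x1 at bit 0: 0xed
word = 0xed → big-endian bytes:
  [0]=0xed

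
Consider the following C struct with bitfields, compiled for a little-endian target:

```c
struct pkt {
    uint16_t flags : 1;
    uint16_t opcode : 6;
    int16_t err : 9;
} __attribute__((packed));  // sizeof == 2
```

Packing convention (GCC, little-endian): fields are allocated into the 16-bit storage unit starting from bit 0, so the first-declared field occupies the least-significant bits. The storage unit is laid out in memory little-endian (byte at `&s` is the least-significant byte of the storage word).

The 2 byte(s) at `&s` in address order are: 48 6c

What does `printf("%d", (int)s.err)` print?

216

[0]=0x48 [1]=0x6c (little-endian) → word 0x6c48
flags:1 @ bit 0 → (0x6c48>>0)&0x1 = 0x0
opcode:6 @ bit 1 → (0x6c48>>1)&0x3f = 0x24
err:9 @ bit 7 → (0x6c48>>7)&0x1ff = 0xd8  ←
err signed 9b, MSB=0: value = 216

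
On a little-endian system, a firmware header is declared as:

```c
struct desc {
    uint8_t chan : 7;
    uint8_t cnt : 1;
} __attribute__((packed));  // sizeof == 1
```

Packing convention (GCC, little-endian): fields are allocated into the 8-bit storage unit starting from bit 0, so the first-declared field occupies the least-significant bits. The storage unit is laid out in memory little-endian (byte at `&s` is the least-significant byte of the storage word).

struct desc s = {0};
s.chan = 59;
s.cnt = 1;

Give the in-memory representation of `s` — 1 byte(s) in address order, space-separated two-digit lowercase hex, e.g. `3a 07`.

chan (7b) val=59 bits=0x3b at bit 0: 0x3b
cnt (1b) val=1 bits=0x1 at bit 7: 0xbb
word = 0xbb → little-endian bytes:
  [0]=0xbb

bb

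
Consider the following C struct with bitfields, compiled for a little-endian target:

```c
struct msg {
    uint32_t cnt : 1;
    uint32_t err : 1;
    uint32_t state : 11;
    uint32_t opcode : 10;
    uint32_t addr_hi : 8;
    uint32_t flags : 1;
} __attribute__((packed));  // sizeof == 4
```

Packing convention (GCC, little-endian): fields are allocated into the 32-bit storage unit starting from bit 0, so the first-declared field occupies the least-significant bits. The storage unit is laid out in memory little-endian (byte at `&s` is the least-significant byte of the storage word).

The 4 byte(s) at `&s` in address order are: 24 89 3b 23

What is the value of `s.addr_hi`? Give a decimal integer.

70

[0]=0x24 [1]=0x89 [2]=0x3b [3]=0x23 (little-endian) → word 0x233b8924
cnt:1 @ bit 0 → (0x233b8924>>0)&0x1 = 0x0
err:1 @ bit 1 → (0x233b8924>>1)&0x1 = 0x0
state:11 @ bit 2 → (0x233b8924>>2)&0x7ff = 0x249
opcode:10 @ bit 13 → (0x233b8924>>13)&0x3ff = 0x1dc
addr_hi:8 @ bit 23 → (0x233b8924>>23)&0xff = 0x46  ←
flags:1 @ bit 31 → (0x233b8924>>31)&0x1 = 0x0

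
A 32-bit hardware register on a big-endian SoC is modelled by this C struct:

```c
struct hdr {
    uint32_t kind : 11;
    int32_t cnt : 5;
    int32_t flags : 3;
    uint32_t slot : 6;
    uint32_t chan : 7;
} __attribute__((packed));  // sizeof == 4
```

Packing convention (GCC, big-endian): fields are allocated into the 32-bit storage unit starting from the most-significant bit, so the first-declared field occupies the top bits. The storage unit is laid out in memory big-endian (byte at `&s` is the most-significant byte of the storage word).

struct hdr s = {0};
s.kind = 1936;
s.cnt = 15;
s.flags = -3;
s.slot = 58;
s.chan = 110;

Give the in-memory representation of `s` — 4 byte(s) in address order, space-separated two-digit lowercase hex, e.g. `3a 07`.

f2 0f bd 6e

kind:11 = 1936 → 0x790 << 21 → word 0xf2000000
cnt:5 = 15 → 0xf << 16 → word 0xf20f0000
flags:3 = -3 → 0x5 << 13 → word 0xf20fa000
slot:6 = 58 → 0x3a << 7 → word 0xf20fbd00
chan:7 = 110 → 0x6e << 0 → word 0xf20fbd6e
word = 0xf20fbd6e → big-endian bytes:
  [0]=0xf2  [1]=0x0f  [2]=0xbd  [3]=0x6e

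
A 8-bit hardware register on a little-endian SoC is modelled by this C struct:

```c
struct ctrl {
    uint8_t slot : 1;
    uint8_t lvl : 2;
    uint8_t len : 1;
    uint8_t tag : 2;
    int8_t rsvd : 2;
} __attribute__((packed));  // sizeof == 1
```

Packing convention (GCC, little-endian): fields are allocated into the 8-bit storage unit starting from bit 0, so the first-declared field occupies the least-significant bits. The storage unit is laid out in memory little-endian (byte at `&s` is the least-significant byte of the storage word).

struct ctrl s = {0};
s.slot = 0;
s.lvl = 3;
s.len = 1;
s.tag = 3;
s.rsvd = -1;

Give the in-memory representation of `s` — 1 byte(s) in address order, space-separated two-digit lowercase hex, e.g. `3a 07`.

slot (1b) val=0 bits=0x0 at bit 0: 0x00
lvl (2b) val=3 bits=0x3 at bit 1: 0x06
len (1b) val=1 bits=0x1 at bit 3: 0x0e
tag (2b) val=3 bits=0x3 at bit 4: 0x3e
rsvd (2b) val=-1 bits=0x3 at bit 6: 0xfe
word = 0xfe → little-endian bytes:
  [0]=0xfe

fe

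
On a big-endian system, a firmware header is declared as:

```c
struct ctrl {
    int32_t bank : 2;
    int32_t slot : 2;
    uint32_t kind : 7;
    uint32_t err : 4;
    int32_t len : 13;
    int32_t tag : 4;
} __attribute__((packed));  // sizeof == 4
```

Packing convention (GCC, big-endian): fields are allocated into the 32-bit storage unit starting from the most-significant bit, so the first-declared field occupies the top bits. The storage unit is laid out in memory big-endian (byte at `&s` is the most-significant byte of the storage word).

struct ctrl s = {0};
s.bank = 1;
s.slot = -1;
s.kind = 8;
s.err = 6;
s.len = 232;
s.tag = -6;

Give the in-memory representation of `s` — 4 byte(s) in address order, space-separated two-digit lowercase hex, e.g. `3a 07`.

71 0c 0e 8a

[30+:2] bank=1 & 0x3 = 0x1; word=0x40000000
[28+:2] slot=-1 & 0x3 = 0x3; word=0x70000000
[21+:7] kind=8 & 0x7f = 0x8; word=0x71000000
[17+:4] err=6 & 0xf = 0x6; word=0x710c0000
[4+:13] len=232 & 0x1fff = 0xe8; word=0x710c0e80
[0+:4] tag=-6 & 0xf = 0xa; word=0x710c0e8a
word = 0x710c0e8a → big-endian bytes:
  [0]=0x71  [1]=0x0c  [2]=0x0e  [3]=0x8a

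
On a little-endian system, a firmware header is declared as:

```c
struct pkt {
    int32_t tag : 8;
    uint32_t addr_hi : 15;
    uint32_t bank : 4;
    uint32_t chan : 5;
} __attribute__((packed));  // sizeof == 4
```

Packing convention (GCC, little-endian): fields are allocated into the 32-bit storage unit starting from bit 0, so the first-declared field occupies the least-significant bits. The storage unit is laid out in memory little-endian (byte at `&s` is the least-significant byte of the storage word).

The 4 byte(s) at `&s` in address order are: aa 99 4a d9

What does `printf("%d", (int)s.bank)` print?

[0]=0xaa [1]=0x99 [2]=0x4a [3]=0xd9 (little-endian) → word 0xd94a99aa
tag:8 @ bit 0 → (0xd94a99aa>>0)&0xff = 0xaa
addr_hi:15 @ bit 8 → (0xd94a99aa>>8)&0x7fff = 0x4a99
bank:4 @ bit 23 → (0xd94a99aa>>23)&0xf = 0x2  ←
chan:5 @ bit 27 → (0xd94a99aa>>27)&0x1f = 0x1b

2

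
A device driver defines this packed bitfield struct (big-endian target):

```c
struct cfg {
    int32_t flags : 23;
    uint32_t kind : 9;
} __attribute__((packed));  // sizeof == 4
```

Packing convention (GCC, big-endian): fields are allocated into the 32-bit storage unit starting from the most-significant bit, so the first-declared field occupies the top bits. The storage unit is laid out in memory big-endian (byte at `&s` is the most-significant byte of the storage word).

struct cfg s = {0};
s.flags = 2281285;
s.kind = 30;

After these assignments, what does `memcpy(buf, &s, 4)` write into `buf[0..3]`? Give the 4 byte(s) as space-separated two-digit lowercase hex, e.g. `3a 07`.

45 9e 8a 1e

flags (23b) val=2281285 bits=0x22cf45 at bit 9: 0x459e8a00
kind (9b) val=30 bits=0x1e at bit 0: 0x459e8a1e
word = 0x459e8a1e → big-endian bytes:
  [0]=0x45  [1]=0x9e  [2]=0x8a  [3]=0x1e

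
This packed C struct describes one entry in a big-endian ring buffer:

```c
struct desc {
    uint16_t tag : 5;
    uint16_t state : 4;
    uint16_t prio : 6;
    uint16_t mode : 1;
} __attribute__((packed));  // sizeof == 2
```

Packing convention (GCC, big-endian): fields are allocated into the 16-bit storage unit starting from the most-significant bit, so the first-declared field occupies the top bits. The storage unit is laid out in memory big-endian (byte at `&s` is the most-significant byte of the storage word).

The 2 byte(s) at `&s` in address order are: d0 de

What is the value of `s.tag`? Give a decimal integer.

[0]=0xd0 [1]=0xde (big-endian) → word 0xd0de
tag [11+:5] = (word>>11) & 0x1f = 26  ←
state [7+:4] = (word>>7) & 0xf = 1
prio [1+:6] = (word>>1) & 0x3f = 47
mode [0+:1] = (word>>0) & 0x1 = 0

26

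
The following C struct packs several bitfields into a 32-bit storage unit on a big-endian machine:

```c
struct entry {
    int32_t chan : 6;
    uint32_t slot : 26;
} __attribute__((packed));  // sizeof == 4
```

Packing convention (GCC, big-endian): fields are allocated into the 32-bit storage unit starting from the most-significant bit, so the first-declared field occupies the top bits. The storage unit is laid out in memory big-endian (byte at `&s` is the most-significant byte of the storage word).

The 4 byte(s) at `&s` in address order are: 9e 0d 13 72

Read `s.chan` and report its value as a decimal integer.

-25

[0]=0x9e [1]=0x0d [2]=0x13 [3]=0x72 (big-endian) → word 0x9e0d1372
chan [26+:6] = (word>>26) & 0x3f = 39  ←
slot [0+:26] = (word>>0) & 0x3ffffff = 34411378
chan signed 6b, MSB=1: 39 - 64 = -25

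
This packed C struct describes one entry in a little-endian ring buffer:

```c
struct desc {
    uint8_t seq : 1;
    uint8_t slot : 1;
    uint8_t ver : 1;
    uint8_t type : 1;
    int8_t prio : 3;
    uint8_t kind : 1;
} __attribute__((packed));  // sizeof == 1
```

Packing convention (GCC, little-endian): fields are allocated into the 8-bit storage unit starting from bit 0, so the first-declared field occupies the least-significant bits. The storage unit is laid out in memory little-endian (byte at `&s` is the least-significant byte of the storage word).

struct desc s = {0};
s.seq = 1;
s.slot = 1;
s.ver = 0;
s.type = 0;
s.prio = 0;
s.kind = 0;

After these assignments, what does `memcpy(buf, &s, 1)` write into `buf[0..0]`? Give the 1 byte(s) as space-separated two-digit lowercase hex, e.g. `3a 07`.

03

[0+:1] seq=1 & 0x1 = 0x1; word=0x01
[1+:1] slot=1 & 0x1 = 0x1; word=0x03
[2+:1] ver=0 & 0x1 = 0x0; word=0x03
[3+:1] type=0 & 0x1 = 0x0; word=0x03
[4+:3] prio=0 & 0x7 = 0x0; word=0x03
[7+:1] kind=0 & 0x1 = 0x0; word=0x03
word = 0x03 → little-endian bytes:
  [0]=0x03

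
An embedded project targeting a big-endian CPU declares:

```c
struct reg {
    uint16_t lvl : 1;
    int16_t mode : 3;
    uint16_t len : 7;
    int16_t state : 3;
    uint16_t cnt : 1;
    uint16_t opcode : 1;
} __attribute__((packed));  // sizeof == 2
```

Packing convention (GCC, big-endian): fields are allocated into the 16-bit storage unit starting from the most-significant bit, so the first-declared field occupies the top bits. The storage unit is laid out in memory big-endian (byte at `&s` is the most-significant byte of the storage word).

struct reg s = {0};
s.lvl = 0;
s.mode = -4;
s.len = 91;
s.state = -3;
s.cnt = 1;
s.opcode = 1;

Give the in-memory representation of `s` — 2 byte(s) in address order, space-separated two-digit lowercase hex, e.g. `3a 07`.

lvl (1b) val=0 bits=0x0 at bit 15: 0x0000
mode (3b) val=-4 bits=0x4 at bit 12: 0x4000
len (7b) val=91 bits=0x5b at bit 5: 0x4b60
state (3b) val=-3 bits=0x5 at bit 2: 0x4b74
cnt (1b) val=1 bits=0x1 at bit 1: 0x4b76
opcode (1b) val=1 bits=0x1 at bit 0: 0x4b77
word = 0x4b77 → big-endian bytes:
  [0]=0x4b  [1]=0x77

4b 77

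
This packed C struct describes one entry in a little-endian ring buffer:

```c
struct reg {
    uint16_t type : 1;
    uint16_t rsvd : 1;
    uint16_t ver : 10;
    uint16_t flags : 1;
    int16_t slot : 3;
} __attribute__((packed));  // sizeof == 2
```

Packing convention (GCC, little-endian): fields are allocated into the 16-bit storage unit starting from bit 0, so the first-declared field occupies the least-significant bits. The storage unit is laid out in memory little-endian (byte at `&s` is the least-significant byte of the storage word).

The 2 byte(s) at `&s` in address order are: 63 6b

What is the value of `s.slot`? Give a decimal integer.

[0]=0x63 [1]=0x6b (little-endian) → word 0x6b63
type [0+:1] = (word>>0) & 0x1 = 1
rsvd [1+:1] = (word>>1) & 0x1 = 1
ver [2+:10] = (word>>2) & 0x3ff = 728
flags [12+:1] = (word>>12) & 0x1 = 0
slot [13+:3] = (word>>13) & 0x7 = 3  ←
slot signed 3b, MSB=0: value = 3

3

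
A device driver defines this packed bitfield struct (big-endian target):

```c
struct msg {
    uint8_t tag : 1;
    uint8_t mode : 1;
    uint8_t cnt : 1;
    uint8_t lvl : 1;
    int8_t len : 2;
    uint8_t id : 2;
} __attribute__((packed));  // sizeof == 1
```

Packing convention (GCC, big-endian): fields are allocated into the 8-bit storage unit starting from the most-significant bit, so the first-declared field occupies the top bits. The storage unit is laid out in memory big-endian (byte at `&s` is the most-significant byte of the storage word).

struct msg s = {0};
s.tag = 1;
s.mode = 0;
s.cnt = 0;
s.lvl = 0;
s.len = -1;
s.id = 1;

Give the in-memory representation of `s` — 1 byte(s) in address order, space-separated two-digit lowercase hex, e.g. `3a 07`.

[7+:1] tag=1 & 0x1 = 0x1; word=0x80
[6+:1] mode=0 & 0x1 = 0x0; word=0x80
[5+:1] cnt=0 & 0x1 = 0x0; word=0x80
[4+:1] lvl=0 & 0x1 = 0x0; word=0x80
[2+:2] len=-1 & 0x3 = 0x3; word=0x8c
[0+:2] id=1 & 0x3 = 0x1; word=0x8d
word = 0x8d → big-endian bytes:
  [0]=0x8d

8d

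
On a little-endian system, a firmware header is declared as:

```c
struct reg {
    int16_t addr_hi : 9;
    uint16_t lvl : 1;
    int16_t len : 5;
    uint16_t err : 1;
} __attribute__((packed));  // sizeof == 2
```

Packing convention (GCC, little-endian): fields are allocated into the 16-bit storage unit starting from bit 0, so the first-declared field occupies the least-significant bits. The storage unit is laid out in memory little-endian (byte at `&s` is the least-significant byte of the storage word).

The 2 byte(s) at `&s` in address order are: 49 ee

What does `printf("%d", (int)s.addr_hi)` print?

73

[0]=0x49 [1]=0xee (little-endian) → word 0xee49
addr_hi [0+:9] = (word>>0) & 0x1ff = 73  ←
lvl [9+:1] = (word>>9) & 0x1 = 1
len [10+:5] = (word>>10) & 0x1f = 27
err [15+:1] = (word>>15) & 0x1 = 1
addr_hi signed 9b, MSB=0: value = 73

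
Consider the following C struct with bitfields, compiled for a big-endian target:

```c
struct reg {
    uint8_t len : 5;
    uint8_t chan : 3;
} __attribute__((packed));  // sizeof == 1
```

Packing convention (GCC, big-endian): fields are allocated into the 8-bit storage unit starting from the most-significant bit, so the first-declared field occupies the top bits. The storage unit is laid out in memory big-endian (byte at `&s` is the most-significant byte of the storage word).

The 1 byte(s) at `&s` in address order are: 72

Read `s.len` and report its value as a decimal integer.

[0]=0x72 (big-endian) → word 0x72
len [3+:5] = (word>>3) & 0x1f = 14  ←
chan [0+:3] = (word>>0) & 0x7 = 2

14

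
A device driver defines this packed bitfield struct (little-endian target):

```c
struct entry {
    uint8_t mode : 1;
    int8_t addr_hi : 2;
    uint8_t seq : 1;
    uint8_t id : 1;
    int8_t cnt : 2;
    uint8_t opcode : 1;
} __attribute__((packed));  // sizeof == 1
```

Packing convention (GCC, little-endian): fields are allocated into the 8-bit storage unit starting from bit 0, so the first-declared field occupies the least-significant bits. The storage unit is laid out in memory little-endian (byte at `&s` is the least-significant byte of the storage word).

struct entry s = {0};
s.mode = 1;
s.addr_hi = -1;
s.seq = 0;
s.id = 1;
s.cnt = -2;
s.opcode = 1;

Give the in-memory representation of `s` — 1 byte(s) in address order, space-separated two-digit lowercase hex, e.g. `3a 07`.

d7

[0+:1] mode=1 & 0x1 = 0x1; word=0x01
[1+:2] addr_hi=-1 & 0x3 = 0x3; word=0x07
[3+:1] seq=0 & 0x1 = 0x0; word=0x07
[4+:1] id=1 & 0x1 = 0x1; word=0x17
[5+:2] cnt=-2 & 0x3 = 0x2; word=0x57
[7+:1] opcode=1 & 0x1 = 0x1; word=0xd7
word = 0xd7 → little-endian bytes:
  [0]=0xd7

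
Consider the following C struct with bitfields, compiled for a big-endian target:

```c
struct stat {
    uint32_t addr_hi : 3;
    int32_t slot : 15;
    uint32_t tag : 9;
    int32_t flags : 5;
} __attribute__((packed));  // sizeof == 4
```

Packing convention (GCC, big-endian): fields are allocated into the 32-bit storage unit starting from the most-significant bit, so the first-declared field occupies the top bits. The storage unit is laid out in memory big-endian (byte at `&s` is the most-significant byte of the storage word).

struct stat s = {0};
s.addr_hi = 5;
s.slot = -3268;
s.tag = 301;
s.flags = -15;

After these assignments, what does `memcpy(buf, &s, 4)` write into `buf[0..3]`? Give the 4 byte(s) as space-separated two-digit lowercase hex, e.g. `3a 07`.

bc cf 25 b1

addr_hi:3 = 5 → 0x5 << 29 → word 0xa0000000
slot:15 = -3268 → 0x733c << 14 → word 0xbccf0000
tag:9 = 301 → 0x12d << 5 → word 0xbccf25a0
flags:5 = -15 → 0x11 << 0 → word 0xbccf25b1
word = 0xbccf25b1 → big-endian bytes:
  [0]=0xbc  [1]=0xcf  [2]=0x25  [3]=0xb1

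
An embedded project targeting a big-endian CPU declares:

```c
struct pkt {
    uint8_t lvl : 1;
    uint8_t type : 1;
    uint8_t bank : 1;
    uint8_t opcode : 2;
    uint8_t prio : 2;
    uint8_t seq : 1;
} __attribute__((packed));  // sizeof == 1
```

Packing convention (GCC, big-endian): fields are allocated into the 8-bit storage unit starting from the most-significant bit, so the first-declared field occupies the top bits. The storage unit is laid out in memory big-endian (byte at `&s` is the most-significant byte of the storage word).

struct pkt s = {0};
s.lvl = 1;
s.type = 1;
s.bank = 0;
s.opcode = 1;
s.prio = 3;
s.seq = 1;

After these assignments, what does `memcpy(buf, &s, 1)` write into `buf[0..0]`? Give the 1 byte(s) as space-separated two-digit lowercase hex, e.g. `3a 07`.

lvl (1b) val=1 bits=0x1 at bit 7: 0x80
type (1b) val=1 bits=0x1 at bit 6: 0xc0
bank (1b) val=0 bits=0x0 at bit 5: 0xc0
opcode (2b) val=1 bits=0x1 at bit 3: 0xc8
prio (2b) val=3 bits=0x3 at bit 1: 0xce
seq (1b) val=1 bits=0x1 at bit 0: 0xcf
word = 0xcf → big-endian bytes:
  [0]=0xcf

cf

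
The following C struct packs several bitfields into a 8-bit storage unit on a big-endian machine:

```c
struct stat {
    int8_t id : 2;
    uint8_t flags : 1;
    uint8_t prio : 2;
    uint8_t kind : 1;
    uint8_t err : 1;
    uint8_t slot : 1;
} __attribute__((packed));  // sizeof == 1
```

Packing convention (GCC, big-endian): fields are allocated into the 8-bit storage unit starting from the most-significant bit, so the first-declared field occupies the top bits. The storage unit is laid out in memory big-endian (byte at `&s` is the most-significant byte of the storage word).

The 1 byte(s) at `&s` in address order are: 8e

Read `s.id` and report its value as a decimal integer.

[0]=0x8e (big-endian) → word 0x8e
id:2 @ bit 6 → (0x8e>>6)&0x3 = 0x2  ←
flags:1 @ bit 5 → (0x8e>>5)&0x1 = 0x0
prio:2 @ bit 3 → (0x8e>>3)&0x3 = 0x1
kind:1 @ bit 2 → (0x8e>>2)&0x1 = 0x1
err:1 @ bit 1 → (0x8e>>1)&0x1 = 0x1
slot:1 @ bit 0 → (0x8e>>0)&0x1 = 0x0
id signed 2b, MSB=1: 2 - 4 = -2

-2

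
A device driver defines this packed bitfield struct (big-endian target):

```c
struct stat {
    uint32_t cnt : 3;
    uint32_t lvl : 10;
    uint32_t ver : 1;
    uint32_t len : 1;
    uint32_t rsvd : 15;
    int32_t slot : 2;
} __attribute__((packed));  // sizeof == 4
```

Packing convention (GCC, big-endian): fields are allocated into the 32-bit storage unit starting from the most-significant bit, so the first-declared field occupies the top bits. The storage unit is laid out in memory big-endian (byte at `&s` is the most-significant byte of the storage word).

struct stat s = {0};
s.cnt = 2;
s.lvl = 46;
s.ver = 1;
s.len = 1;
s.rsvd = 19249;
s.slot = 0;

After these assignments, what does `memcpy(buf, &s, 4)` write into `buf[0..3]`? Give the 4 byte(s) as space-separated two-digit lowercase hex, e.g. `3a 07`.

cnt (3b) val=2 bits=0x2 at bit 29: 0x40000000
lvl (10b) val=46 bits=0x2e at bit 19: 0x41700000
ver (1b) val=1 bits=0x1 at bit 18: 0x41740000
len (1b) val=1 bits=0x1 at bit 17: 0x41760000
rsvd (15b) val=19249 bits=0x4b31 at bit 2: 0x41772cc4
slot (2b) val=0 bits=0x0 at bit 0: 0x41772cc4
word = 0x41772cc4 → big-endian bytes:
  [0]=0x41  [1]=0x77  [2]=0x2c  [3]=0xc4

41 77 2c c4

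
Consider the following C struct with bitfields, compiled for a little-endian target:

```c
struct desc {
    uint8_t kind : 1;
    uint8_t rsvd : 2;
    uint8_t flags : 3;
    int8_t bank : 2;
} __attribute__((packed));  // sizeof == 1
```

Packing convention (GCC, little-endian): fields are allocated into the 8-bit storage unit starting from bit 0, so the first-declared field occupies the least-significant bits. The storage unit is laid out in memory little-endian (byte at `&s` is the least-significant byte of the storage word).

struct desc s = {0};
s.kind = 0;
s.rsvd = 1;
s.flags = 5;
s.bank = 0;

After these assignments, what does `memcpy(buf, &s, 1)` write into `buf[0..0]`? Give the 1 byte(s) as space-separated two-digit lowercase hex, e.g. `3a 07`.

2a

kind (1b) val=0 bits=0x0 at bit 0: 0x00
rsvd (2b) val=1 bits=0x1 at bit 1: 0x02
flags (3b) val=5 bits=0x5 at bit 3: 0x2a
bank (2b) val=0 bits=0x0 at bit 6: 0x2a
word = 0x2a → little-endian bytes:
  [0]=0x2a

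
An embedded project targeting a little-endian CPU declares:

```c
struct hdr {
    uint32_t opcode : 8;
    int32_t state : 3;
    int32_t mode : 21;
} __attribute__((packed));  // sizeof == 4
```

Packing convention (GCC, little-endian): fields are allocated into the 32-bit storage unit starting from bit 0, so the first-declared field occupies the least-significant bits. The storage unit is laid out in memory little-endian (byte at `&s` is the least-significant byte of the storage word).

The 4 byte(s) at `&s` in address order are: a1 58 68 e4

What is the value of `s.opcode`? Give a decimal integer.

[0]=0xa1 [1]=0x58 [2]=0x68 [3]=0xe4 (little-endian) → word 0xe46858a1
opcode [0+:8] = (word>>0) & 0xff = 161  ←
state [8+:3] = (word>>8) & 0x7 = 0
mode [11+:21] = (word>>11) & 0x1fffff = 1871115

161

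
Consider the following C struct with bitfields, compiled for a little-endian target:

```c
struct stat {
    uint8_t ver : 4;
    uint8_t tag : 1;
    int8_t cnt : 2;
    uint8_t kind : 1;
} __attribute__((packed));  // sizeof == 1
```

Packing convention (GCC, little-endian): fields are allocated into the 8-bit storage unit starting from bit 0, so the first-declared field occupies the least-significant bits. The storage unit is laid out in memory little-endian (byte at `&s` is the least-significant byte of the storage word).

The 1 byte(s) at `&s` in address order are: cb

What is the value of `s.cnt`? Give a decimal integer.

-2

[0]=0xcb (little-endian) → word 0xcb
ver:4 @ bit 0 → (0xcb>>0)&0xf = 0xb
tag:1 @ bit 4 → (0xcb>>4)&0x1 = 0x0
cnt:2 @ bit 5 → (0xcb>>5)&0x3 = 0x2  ←
kind:1 @ bit 7 → (0xcb>>7)&0x1 = 0x1
cnt signed 2b, MSB=1: 2 - 4 = -2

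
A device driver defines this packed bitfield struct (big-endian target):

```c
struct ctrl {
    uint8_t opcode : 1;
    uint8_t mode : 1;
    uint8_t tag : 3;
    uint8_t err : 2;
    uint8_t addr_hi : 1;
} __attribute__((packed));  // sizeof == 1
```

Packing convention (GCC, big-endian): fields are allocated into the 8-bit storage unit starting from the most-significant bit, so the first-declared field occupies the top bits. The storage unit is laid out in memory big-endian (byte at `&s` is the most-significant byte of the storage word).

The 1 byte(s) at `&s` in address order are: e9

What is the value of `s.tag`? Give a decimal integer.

[0]=0xe9 (big-endian) → word 0xe9
opcode:1 @ bit 7 → (0xe9>>7)&0x1 = 0x1
mode:1 @ bit 6 → (0xe9>>6)&0x1 = 0x1
tag:3 @ bit 3 → (0xe9>>3)&0x7 = 0x5  ←
err:2 @ bit 1 → (0xe9>>1)&0x3 = 0x0
addr_hi:1 @ bit 0 → (0xe9>>0)&0x1 = 0x1

5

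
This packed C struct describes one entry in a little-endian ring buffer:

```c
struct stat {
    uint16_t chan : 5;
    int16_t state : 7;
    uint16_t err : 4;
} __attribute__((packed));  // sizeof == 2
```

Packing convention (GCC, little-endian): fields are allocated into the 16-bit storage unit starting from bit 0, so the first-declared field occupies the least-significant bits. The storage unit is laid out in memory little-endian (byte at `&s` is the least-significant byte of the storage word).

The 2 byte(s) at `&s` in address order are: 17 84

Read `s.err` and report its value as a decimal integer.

[0]=0x17 [1]=0x84 (little-endian) → word 0x8417
chan:5 @ bit 0 → (0x8417>>0)&0x1f = 0x17
state:7 @ bit 5 → (0x8417>>5)&0x7f = 0x20
err:4 @ bit 12 → (0x8417>>12)&0xf = 0x8  ←

8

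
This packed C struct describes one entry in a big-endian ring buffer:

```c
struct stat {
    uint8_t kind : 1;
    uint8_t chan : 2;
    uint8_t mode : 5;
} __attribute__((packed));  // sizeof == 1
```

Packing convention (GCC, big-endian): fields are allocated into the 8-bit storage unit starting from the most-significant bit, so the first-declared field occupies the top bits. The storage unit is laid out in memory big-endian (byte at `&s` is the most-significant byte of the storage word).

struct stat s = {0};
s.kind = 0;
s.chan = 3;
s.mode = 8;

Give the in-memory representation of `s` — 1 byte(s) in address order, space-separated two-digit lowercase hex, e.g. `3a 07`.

[7+:1] kind=0 & 0x1 = 0x0; word=0x00
[5+:2] chan=3 & 0x3 = 0x3; word=0x60
[0+:5] mode=8 & 0x1f = 0x8; word=0x68
word = 0x68 → big-endian bytes:
  [0]=0x68

68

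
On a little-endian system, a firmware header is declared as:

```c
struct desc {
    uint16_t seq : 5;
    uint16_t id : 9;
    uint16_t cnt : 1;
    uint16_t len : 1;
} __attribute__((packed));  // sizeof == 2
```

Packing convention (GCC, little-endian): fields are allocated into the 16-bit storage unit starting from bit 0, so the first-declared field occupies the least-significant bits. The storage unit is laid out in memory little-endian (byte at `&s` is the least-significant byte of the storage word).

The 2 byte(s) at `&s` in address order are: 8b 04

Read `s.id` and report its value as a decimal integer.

36

[0]=0x8b [1]=0x04 (little-endian) → word 0x048b
seq [0+:5] = (word>>0) & 0x1f = 11
id [5+:9] = (word>>5) & 0x1ff = 36  ←
cnt [14+:1] = (word>>14) & 0x1 = 0
len [15+:1] = (word>>15) & 0x1 = 0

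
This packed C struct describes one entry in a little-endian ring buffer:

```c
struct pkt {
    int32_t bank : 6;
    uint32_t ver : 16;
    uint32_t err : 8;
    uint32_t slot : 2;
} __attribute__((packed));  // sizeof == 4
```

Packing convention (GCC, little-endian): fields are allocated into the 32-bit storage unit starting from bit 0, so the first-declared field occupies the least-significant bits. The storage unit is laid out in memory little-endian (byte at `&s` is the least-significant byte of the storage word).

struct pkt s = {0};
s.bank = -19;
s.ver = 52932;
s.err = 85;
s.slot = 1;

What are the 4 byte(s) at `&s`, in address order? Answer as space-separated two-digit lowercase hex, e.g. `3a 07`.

[0+:6] bank=-19 & 0x3f = 0x2d; word=0x0000002d
[6+:16] ver=52932 & 0xffff = 0xcec4; word=0x0033b12d
[22+:8] err=85 & 0xff = 0x55; word=0x1573b12d
[30+:2] slot=1 & 0x3 = 0x1; word=0x5573b12d
word = 0x5573b12d → little-endian bytes:
  [0]=0x2d  [1]=0xb1  [2]=0x73  [3]=0x55

2d b1 73 55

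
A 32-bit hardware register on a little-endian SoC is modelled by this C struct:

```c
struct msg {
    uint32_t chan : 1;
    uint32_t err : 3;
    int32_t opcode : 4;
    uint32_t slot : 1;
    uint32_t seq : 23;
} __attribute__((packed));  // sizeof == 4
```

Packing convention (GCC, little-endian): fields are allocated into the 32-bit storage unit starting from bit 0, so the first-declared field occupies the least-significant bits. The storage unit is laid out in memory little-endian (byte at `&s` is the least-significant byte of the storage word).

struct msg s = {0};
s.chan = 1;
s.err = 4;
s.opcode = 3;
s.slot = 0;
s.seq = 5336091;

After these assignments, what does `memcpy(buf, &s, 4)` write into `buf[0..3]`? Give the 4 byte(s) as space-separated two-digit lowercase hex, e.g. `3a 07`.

chan (1b) val=1 bits=0x1 at bit 0: 0x00000001
err (3b) val=4 bits=0x4 at bit 1: 0x00000009
opcode (4b) val=3 bits=0x3 at bit 4: 0x00000039
slot (1b) val=0 bits=0x0 at bit 8: 0x00000039
seq (23b) val=5336091 bits=0x516c1b at bit 9: 0xa2d83639
word = 0xa2d83639 → little-endian bytes:
  [0]=0x39  [1]=0x36  [2]=0xd8  [3]=0xa2

39 36 d8 a2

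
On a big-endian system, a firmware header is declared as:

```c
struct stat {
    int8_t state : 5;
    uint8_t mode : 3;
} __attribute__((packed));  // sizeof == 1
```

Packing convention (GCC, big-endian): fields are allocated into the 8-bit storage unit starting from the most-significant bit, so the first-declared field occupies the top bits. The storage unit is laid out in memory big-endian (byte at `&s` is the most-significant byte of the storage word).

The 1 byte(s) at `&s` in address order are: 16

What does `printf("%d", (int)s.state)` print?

2

[0]=0x16 (big-endian) → word 0x16
state [3+:5] = (word>>3) & 0x1f = 2  ←
mode [0+:3] = (word>>0) & 0x7 = 6
state signed 5b, MSB=0: value = 2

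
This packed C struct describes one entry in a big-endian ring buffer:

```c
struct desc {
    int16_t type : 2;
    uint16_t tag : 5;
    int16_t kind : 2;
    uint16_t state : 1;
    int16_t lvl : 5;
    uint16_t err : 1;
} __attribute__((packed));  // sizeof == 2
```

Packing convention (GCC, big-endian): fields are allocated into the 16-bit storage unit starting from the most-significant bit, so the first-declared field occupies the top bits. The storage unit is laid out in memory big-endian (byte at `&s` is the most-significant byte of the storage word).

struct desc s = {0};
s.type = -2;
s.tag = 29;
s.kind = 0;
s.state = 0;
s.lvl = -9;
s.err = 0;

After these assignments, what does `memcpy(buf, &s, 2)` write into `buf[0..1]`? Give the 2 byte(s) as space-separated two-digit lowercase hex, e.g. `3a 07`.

type:2 = -2 → 0x2 << 14 → word 0x8000
tag:5 = 29 → 0x1d << 9 → word 0xba00
kind:2 = 0 → 0x0 << 7 → word 0xba00
state:1 = 0 → 0x0 << 6 → word 0xba00
lvl:5 = -9 → 0x17 << 1 → word 0xba2e
err:1 = 0 → 0x0 << 0 → word 0xba2e
word = 0xba2e → big-endian bytes:
  [0]=0xba  [1]=0x2e

ba 2e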